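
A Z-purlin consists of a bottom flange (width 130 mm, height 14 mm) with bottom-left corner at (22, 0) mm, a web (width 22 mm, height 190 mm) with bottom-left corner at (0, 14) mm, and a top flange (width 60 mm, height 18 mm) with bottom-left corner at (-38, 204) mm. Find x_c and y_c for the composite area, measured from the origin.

x_c = 27.64 mm, y_c = 98.64 mm

bottom flange: A = 130 × 14 = 1820.00, centroid at (87.00, 7.00).
web: A = 22 × 190 = 4180.00, centroid at (11.00, 109.00).
top flange: A = 60 × 18 = 1080.00, centroid at (-8.00, 213.00).
ΣA = 7080.00 mm²
ΣAx_c = (1820.00)(87.00) + (4180.00)(11.00) + (1080.00)(-8.00) = 195680.00 mm³
ΣAy_c = (1820.00)(7.00) + (4180.00)(109.00) + (1080.00)(213.00) = 698400.00 mm³
x_c = 195680.00 / 7080.00 = 27.64 mm
y_c = 698400.00 / 7080.00 = 98.64 mm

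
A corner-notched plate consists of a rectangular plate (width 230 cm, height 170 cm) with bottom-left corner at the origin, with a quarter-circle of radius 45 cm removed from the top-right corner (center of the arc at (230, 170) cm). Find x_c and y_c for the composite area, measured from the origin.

Part | A | x̄ᵢ | ȳᵢ | A·x̄ᵢ | A·ȳᵢ
plate | 39100.00 | 115.00 | 85.00 | 4496500.00 | 3323500.00
removed quarter-circle | -1590.43 | 210.90 | 150.90 | -335424.19 | -239998.32
Σ | 37509.57 |  |  | 4161075.81 | 3083501.68
x_c = 4161075.81 / 37509.57 = 110.93 cm
y_c = 3083501.68 / 37509.57 = 82.21 cm

x_c = 110.93 cm, y_c = 82.21 cm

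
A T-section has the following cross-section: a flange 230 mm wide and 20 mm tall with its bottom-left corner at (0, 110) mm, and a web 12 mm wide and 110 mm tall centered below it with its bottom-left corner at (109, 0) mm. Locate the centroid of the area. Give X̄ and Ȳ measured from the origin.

Part | A | x̄ᵢ | ȳᵢ | A·x̄ᵢ | A·ȳᵢ
web | 1320.00 | 115.00 | 55.00 | 151800.00 | 72600.00
flange | 4600.00 | 115.00 | 120.00 | 529000.00 | 552000.00
Σ | 5920.00 |  |  | 680800.00 | 624600.00
X̄ = 680800.00 / 5920.00 = 115.00 mm
Ȳ = 624600.00 / 5920.00 = 105.51 mm

X̄ = 115.00 mm, Ȳ = 105.51 mm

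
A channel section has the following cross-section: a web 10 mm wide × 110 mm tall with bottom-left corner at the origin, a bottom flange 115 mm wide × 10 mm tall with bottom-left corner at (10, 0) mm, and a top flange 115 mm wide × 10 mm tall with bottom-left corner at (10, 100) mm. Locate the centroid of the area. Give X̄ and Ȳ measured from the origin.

X̄ = 47.28 mm, Ȳ = 55.00 mm

Part | A | x̄ᵢ | ȳᵢ | A·x̄ᵢ | A·ȳᵢ
web | 1100.00 | 5.00 | 55.00 | 5500.00 | 60500.00
bottom flange | 1150.00 | 67.50 | 5.00 | 77625.00 | 5750.00
top flange | 1150.00 | 67.50 | 105.00 | 77625.00 | 120750.00
Σ | 3400.00 |  |  | 160750.00 | 187000.00
X̄ = 160750.00 / 3400.00 = 47.28 mm
Ȳ = 187000.00 / 3400.00 = 55.00 mm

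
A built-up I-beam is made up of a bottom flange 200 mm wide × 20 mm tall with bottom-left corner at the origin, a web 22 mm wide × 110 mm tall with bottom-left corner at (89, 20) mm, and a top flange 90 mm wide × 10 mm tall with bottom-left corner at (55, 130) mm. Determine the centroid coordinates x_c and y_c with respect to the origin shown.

x_c = 100.00 mm, y_c = 46.86 mm

Part | A | x̄ᵢ | ȳᵢ | A·x̄ᵢ | A·ȳᵢ
bottom flange | 4000.00 | 100.00 | 10.00 | 400000.00 | 40000.00
web | 2420.00 | 100.00 | 75.00 | 242000.00 | 181500.00
top flange | 900.00 | 100.00 | 135.00 | 90000.00 | 121500.00
Σ | 7320.00 |  |  | 732000.00 | 343000.00
x_c = 732000.00 / 7320.00 = 100.00 mm
y_c = 343000.00 / 7320.00 = 46.86 mm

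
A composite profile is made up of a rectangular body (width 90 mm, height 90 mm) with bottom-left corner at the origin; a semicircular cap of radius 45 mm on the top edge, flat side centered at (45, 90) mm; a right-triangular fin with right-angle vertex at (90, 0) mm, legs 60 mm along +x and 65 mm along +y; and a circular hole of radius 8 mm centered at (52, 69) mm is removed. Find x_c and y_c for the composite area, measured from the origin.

x_c = 54.62 mm, y_c = 56.79 mm

rectangular body: A = 90 × 90 = 8100.00, centroid at (45.00, 45.00).
semicircular top: A = ½π·45² = 3180.86, centroid at (45.00, 109.10).
triangular fin: A = ½·60·65 = 1950.00, centroid at (110.00, 21.67).
hole: A = −π·8² = -201.06, centroid at (52.00, 69.00).
ΣA = 13029.80 mm², ΣAx_c = 711683.59 mm³, ΣAy_c = 739904.36 mm³.
x_c = 711683.59/13029.80 = 54.62 mm; y_c = 739904.36/13029.80 = 56.79 mm.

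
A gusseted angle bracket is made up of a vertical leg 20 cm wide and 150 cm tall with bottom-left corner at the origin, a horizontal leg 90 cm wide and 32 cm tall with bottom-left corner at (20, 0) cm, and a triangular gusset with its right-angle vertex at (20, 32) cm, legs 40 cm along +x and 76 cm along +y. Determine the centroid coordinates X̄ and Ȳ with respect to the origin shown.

X̄ = 36.20 cm, Ȳ = 48.41 cm

Part | A | x̄ᵢ | ȳᵢ | A·x̄ᵢ | A·ȳᵢ
vertical leg | 3000.00 | 10.00 | 75.00 | 30000.00 | 225000.00
horizontal leg | 2880.00 | 65.00 | 16.00 | 187200.00 | 46080.00
gusset | 1520.00 | 33.33 | 57.33 | 50666.67 | 87146.67
Σ | 7400.00 |  |  | 267866.67 | 358226.67
X̄ = 267866.67 / 7400.00 = 36.20 cm
Ȳ = 358226.67 / 7400.00 = 48.41 cm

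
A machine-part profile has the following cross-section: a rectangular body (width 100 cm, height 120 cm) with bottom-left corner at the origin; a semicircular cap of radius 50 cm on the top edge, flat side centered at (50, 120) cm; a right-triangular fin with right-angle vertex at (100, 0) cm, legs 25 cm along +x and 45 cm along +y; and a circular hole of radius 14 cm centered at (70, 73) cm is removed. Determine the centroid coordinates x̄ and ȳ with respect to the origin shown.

rectangular body: A = 100 × 120 = 12000.00, centroid at (50.00, 60.00).
semicircular top: A = ½π·50² = 3926.99, centroid at (50.00, 141.22).
triangular fin: A = ½·25·45 = 562.50, centroid at (108.33, 15.00).
hole: A = −π·14² = -615.75, centroid at (70.00, 73.00).
ΣA = 15873.74 cm²
ΣAx̄ = (12000.00)(50.00) + (3926.99)(50.00) + (562.50)(108.33) + (-615.75)(70.00) = 814184.39 cm³
ΣAȳ = (12000.00)(60.00) + (3926.99)(141.22) + (562.50)(15.00) + (-615.75)(73.00) = 1238059.82 cm³
x̄ = 814184.39 / 15873.74 = 51.29 cm
ȳ = 1238059.82 / 15873.74 = 77.99 cm

x̄ = 51.29 cm, ȳ = 77.99 cm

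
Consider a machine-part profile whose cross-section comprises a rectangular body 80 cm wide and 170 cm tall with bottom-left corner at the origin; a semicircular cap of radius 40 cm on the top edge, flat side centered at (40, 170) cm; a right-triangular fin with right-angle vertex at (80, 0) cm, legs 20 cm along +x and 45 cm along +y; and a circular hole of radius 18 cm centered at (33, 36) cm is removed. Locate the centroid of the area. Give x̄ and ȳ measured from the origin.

x̄ = 41.81 cm, ȳ = 102.67 cm

rectangular body: A = 80 × 170 = 13600.00, centroid at (40.00, 85.00).
semicircular top: A = ½π·40² = 2513.27, centroid at (40.00, 186.98).
triangular fin: A = ½·20·45 = 450.00, centroid at (86.67, 15.00).
hole: A = −π·18² = -1017.88, centroid at (33.00, 36.00).
ΣA = 15545.40 cm², ΣAx̄ = 649941.06 cm³, ΣAȳ = 1596029.73 cm³.
x̄ = 649941.06/15545.40 = 41.81 cm; ȳ = 1596029.73/15545.40 = 102.67 cm.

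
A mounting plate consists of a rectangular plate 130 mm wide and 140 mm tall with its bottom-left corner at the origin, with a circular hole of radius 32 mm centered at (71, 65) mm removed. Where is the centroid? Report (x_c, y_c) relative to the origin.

plate: A = 130 × 140 = 18200.00, centroid at (65.00, 70.00).
hole: A = −π·32² = -3216.99, centroid at (71.00, 65.00).
ΣA = 14983.01 mm²
ΣAx_c = (18200.00)(65.00) + (-3216.99)(71.00) = 954593.65 mm³
ΣAy_c = (18200.00)(70.00) + (-3216.99)(65.00) = 1064895.59 mm³
x_c = 954593.65 / 14983.01 = 63.71 mm
y_c = 1064895.59 / 14983.01 = 71.07 mm

x_c = 63.71 mm, y_c = 71.07 mm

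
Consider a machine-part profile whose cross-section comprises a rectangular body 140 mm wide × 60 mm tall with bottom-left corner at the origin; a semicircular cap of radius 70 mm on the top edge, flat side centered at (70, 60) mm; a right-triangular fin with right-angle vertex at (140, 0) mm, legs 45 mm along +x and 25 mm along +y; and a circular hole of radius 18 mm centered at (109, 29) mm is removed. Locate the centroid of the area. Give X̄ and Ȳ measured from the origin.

rectangular body: A = 140 × 60 = 8400.00, centroid at (70.00, 30.00).
semicircular top: A = ½π·70² = 7696.90, centroid at (70.00, 89.71).
triangular fin: A = ½·45·25 = 562.50, centroid at (155.00, 8.33).
hole: A = −π·18² = -1017.88, centroid at (109.00, 29.00).
ΣA = 15641.53 mm²
ΣAX̄ = (8400.00)(70.00) + (7696.90)(70.00) + (562.50)(155.00) + (-1017.88)(109.00) = 1103022.15 mm³
ΣAȲ = (8400.00)(30.00) + (7696.90)(89.71) + (562.50)(8.33) + (-1017.88)(29.00) = 917649.88 mm³
X̄ = 1103022.15 / 15641.53 = 70.52 mm
Ȳ = 917649.88 / 15641.53 = 58.67 mm

X̄ = 70.52 mm, Ȳ = 58.67 mm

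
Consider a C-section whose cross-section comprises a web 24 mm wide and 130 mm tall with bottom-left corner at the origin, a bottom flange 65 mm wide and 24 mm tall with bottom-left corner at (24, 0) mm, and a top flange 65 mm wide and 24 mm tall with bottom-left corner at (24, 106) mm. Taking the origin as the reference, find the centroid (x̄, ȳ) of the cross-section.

web: A = 24 × 130 = 3120.00, centroid at (12.00, 65.00).
bottom flange: A = 65 × 24 = 1560.00, centroid at (56.50, 12.00).
top flange: A = 65 × 24 = 1560.00, centroid at (56.50, 118.00).
ΣA = 6240.00 mm², ΣAx̄ = 213720.00 mm³, ΣAȳ = 405600.00 mm³.
x̄ = 213720.00/6240.00 = 34.25 mm; ȳ = 405600.00/6240.00 = 65.00 mm.

x̄ = 34.25 mm, ȳ = 65.00 mm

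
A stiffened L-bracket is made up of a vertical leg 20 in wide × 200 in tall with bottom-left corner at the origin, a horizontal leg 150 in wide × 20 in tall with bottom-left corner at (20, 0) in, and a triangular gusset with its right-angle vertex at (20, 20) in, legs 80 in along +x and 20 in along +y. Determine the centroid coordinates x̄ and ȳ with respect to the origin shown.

Part | A | x̄ᵢ | ȳᵢ | A·x̄ᵢ | A·ȳᵢ
vertical leg | 4000.00 | 10.00 | 100.00 | 40000.00 | 400000.00
horizontal leg | 3000.00 | 95.00 | 10.00 | 285000.00 | 30000.00
gusset | 800.00 | 46.67 | 26.67 | 37333.33 | 21333.33
Σ | 7800.00 |  |  | 362333.33 | 451333.33
x̄ = 362333.33 / 7800.00 = 46.45 in
ȳ = 451333.33 / 7800.00 = 57.86 in

x̄ = 46.45 in, ȳ = 57.86 in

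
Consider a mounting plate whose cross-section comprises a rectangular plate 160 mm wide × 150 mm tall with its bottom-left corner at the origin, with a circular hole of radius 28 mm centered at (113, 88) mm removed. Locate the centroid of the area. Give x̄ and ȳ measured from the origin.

x̄ = 76.23 mm, ȳ = 73.51 mm

plate: A = 160 × 150 = 24000.00, centroid at (80.00, 75.00).
hole: A = −π·28² = -2463.01, centroid at (113.00, 88.00).
ΣA = 21536.99 mm²
ΣAx̄ = (24000.00)(80.00) + (-2463.01)(113.00) = 1641680.02 mm³
ΣAȳ = (24000.00)(75.00) + (-2463.01)(88.00) = 1583255.24 mm³
x̄ = 1641680.02 / 21536.99 = 76.23 mm
ȳ = 1583255.24 / 21536.99 = 73.51 mm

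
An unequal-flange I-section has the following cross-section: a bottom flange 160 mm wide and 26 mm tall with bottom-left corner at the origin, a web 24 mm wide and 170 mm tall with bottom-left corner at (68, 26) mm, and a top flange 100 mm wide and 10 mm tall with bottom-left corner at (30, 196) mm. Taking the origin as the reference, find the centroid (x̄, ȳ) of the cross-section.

Part | A | x̄ᵢ | ȳᵢ | A·x̄ᵢ | A·ȳᵢ
bottom flange | 4160.00 | 80.00 | 13.00 | 332800.00 | 54080.00
web | 4080.00 | 80.00 | 111.00 | 326400.00 | 452880.00
top flange | 1000.00 | 80.00 | 201.00 | 80000.00 | 201000.00
Σ | 9240.00 |  |  | 739200.00 | 707960.00
x̄ = 739200.00 / 9240.00 = 80.00 mm
ȳ = 707960.00 / 9240.00 = 76.62 mm

x̄ = 80.00 mm, ȳ = 76.62 mm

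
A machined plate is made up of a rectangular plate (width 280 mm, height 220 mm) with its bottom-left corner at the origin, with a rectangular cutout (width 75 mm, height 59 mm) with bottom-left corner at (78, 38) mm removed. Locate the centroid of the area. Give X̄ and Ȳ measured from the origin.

plate: A = 280 × 220 = 61600.00, centroid at (140.00, 110.00).
hole: A = −(75 × 59) = -4425.00, centroid at (115.50, 67.50).
ΣA = 57175.00 mm², ΣAX̄ = 8112912.50 mm³, ΣAȲ = 6477312.50 mm³.
X̄ = 8112912.50/57175.00 = 141.90 mm; Ȳ = 6477312.50/57175.00 = 113.29 mm.

X̄ = 141.90 mm, Ȳ = 113.29 mm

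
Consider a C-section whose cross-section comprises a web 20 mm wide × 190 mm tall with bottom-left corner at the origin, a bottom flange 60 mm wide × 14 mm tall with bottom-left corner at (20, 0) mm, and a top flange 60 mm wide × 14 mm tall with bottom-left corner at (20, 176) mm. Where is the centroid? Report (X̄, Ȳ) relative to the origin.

X̄ = 22.26 mm, Ȳ = 95.00 mm

web: A = 20 × 190 = 3800.00, centroid at (10.00, 95.00).
bottom flange: A = 60 × 14 = 840.00, centroid at (50.00, 7.00).
top flange: A = 60 × 14 = 840.00, centroid at (50.00, 183.00).
ΣA = 5480.00 mm², ΣAX̄ = 122000.00 mm³, ΣAȲ = 520600.00 mm³.
X̄ = 122000.00/5480.00 = 22.26 mm; Ȳ = 520600.00/5480.00 = 95.00 mm.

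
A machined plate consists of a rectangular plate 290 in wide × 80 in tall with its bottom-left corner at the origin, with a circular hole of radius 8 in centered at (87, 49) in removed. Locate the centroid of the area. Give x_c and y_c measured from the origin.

plate: A = 290 × 80 = 23200.00, centroid at (145.00, 40.00).
hole: A = −π·8² = -201.06, centroid at (87.00, 49.00).
ΣA = 22998.94 in²
ΣAx_c = (23200.00)(145.00) + (-201.06)(87.00) = 3346507.61 in³
ΣAy_c = (23200.00)(40.00) + (-201.06)(49.00) = 918147.97 in³
x_c = 3346507.61 / 22998.94 = 145.51 in
y_c = 918147.97 / 22998.94 = 39.92 in

x_c = 145.51 in, y_c = 39.92 in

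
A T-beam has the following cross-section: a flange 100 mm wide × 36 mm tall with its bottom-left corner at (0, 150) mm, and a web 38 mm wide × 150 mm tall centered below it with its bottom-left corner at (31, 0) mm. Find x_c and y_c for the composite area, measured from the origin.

web: A = 38 × 150 = 5700.00, centroid at (50.00, 75.00).
flange: A = 100 × 36 = 3600.00, centroid at (50.00, 168.00).
ΣA = 9300.00 mm²
ΣAx_c = (5700.00)(50.00) + (3600.00)(50.00) = 465000.00 mm³
ΣAy_c = (5700.00)(75.00) + (3600.00)(168.00) = 1032300.00 mm³
x_c = 465000.00 / 9300.00 = 50.00 mm
y_c = 1032300.00 / 9300.00 = 111.00 mm

x_c = 50.00 mm, y_c = 111.00 mm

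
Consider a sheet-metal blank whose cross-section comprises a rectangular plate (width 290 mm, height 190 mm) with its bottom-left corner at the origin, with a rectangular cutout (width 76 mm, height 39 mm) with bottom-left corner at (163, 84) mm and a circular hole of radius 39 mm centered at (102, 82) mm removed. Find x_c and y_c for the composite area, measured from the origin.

Part | A | x̄ᵢ | ȳᵢ | A·x̄ᵢ | A·ȳᵢ
plate | 55100.00 | 145.00 | 95.00 | 7989500.00 | 5234500.00
hole 1 | -2964.00 | 201.00 | 103.50 | -595764.00 | -306774.00
hole 2 | -4778.36 | 102.00 | 82.00 | -487392.97 | -391825.72
Σ | 47357.64 |  |  | 6906343.03 | 4535900.28
x_c = 6906343.03 / 47357.64 = 145.83 mm
y_c = 4535900.28 / 47357.64 = 95.78 mm

x_c = 145.83 mm, y_c = 95.78 mm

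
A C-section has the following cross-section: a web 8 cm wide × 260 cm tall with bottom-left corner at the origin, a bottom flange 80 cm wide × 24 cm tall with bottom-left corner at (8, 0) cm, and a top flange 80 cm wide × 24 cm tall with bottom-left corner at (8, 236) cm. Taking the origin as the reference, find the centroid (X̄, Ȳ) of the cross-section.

web: A = 8 × 260 = 2080.00, centroid at (4.00, 130.00).
bottom flange: A = 80 × 24 = 1920.00, centroid at (48.00, 12.00).
top flange: A = 80 × 24 = 1920.00, centroid at (48.00, 248.00).
ΣA = 5920.00 cm², ΣAX̄ = 192640.00 cm³, ΣAȲ = 769600.00 cm³.
X̄ = 192640.00/5920.00 = 32.54 cm; Ȳ = 769600.00/5920.00 = 130.00 cm.

X̄ = 32.54 cm, Ȳ = 130.00 cm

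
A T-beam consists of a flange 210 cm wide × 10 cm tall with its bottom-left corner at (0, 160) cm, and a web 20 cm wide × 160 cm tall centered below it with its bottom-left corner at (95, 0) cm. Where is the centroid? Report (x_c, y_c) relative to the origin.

web: A = 20 × 160 = 3200.00, centroid at (105.00, 80.00).
flange: A = 210 × 10 = 2100.00, centroid at (105.00, 165.00).
ΣA = 5300.00 cm²
ΣAx_c = (3200.00)(105.00) + (2100.00)(105.00) = 556500.00 cm³
ΣAy_c = (3200.00)(80.00) + (2100.00)(165.00) = 602500.00 cm³
x_c = 556500.00 / 5300.00 = 105.00 cm
y_c = 602500.00 / 5300.00 = 113.68 cm

x_c = 105.00 cm, y_c = 113.68 cm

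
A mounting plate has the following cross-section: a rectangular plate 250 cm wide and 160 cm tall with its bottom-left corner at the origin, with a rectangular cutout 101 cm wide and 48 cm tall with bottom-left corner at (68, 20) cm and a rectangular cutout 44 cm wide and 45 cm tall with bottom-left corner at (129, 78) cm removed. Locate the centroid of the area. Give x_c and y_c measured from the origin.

plate: A = 250 × 160 = 40000.00, centroid at (125.00, 80.00).
hole 1: A = −(101 × 48) = -4848.00, centroid at (118.50, 44.00).
hole 2: A = −(44 × 45) = -1980.00, centroid at (151.00, 100.50).
ΣA = 33172.00 cm², ΣAx_c = 4126532.00 cm³, ΣAy_c = 2787698.00 cm³.
x_c = 4126532.00/33172.00 = 124.40 cm; y_c = 2787698.00/33172.00 = 84.04 cm.

x_c = 124.40 cm, y_c = 84.04 cm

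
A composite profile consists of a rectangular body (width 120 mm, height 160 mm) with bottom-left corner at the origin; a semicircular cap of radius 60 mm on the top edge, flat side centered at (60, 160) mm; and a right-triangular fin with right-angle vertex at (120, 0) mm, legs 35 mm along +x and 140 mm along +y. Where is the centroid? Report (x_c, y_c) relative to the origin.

Part | A | x̄ᵢ | ȳᵢ | A·x̄ᵢ | A·ȳᵢ
rectangular body | 19200.00 | 60.00 | 80.00 | 1152000.00 | 1536000.00
semicircular top | 5654.87 | 60.00 | 185.46 | 339292.01 | 1048778.68
triangular fin | 2450.00 | 131.67 | 46.67 | 322583.33 | 114333.33
Σ | 27304.87 |  |  | 1813875.34 | 2699112.02
x_c = 1813875.34 / 27304.87 = 66.43 mm
y_c = 2699112.02 / 27304.87 = 98.85 mm

x_c = 66.43 mm, y_c = 98.85 mm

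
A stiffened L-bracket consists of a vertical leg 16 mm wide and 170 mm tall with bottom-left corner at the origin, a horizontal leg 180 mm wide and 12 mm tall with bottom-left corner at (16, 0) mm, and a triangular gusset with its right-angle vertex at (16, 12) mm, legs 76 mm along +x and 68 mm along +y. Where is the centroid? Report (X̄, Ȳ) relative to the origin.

vertical leg: A = 16 × 170 = 2720.00, centroid at (8.00, 85.00).
horizontal leg: A = 180 × 12 = 2160.00, centroid at (106.00, 6.00).
gusset: A = ½·76·68 = 2584.00, centroid at (41.33, 34.67).
ΣA = 7464.00 mm², ΣAX̄ = 357525.33 mm³, ΣAȲ = 333738.67 mm³.
X̄ = 357525.33/7464.00 = 47.90 mm; Ȳ = 333738.67/7464.00 = 44.71 mm.

X̄ = 47.90 mm, Ȳ = 44.71 mm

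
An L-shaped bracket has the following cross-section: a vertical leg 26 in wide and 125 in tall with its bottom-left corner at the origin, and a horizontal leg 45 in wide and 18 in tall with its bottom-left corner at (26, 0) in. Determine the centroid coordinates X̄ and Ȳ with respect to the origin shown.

X̄ = 20.08 in, Ȳ = 51.83 in

Part | A | x̄ᵢ | ȳᵢ | A·x̄ᵢ | A·ȳᵢ
vertical leg | 3250.00 | 13.00 | 62.50 | 42250.00 | 203125.00
horizontal leg | 810.00 | 48.50 | 9.00 | 39285.00 | 7290.00
Σ | 4060.00 |  |  | 81535.00 | 210415.00
X̄ = 81535.00 / 4060.00 = 20.08 in
Ȳ = 210415.00 / 4060.00 = 51.83 in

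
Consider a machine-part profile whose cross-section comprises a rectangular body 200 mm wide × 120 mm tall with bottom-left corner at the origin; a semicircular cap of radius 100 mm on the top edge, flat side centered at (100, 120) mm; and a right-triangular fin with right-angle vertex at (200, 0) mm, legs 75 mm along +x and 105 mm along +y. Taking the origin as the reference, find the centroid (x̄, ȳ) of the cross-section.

rectangular body: A = 200 × 120 = 24000.00, centroid at (100.00, 60.00).
semicircular top: A = ½π·100² = 15707.96, centroid at (100.00, 162.44).
triangular fin: A = ½·75·105 = 3937.50, centroid at (225.00, 35.00).
ΣA = 43645.46 mm², ΣAx̄ = 4856733.83 mm³, ΣAȳ = 4129434.76 mm³.
x̄ = 4856733.83/43645.46 = 111.28 mm; ȳ = 4129434.76/43645.46 = 94.61 mm.

x̄ = 111.28 mm, ȳ = 94.61 mm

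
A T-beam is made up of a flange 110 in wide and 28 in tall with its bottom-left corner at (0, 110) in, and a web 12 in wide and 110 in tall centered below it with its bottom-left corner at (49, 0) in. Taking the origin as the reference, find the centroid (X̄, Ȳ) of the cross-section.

web: A = 12 × 110 = 1320.00, centroid at (55.00, 55.00).
flange: A = 110 × 28 = 3080.00, centroid at (55.00, 124.00).
ΣA = 4400.00 in²
ΣAX̄ = (1320.00)(55.00) + (3080.00)(55.00) = 242000.00 in³
ΣAȲ = (1320.00)(55.00) + (3080.00)(124.00) = 454520.00 in³
X̄ = 242000.00 / 4400.00 = 55.00 in
Ȳ = 454520.00 / 4400.00 = 103.30 in

X̄ = 55.00 in, Ȳ = 103.30 in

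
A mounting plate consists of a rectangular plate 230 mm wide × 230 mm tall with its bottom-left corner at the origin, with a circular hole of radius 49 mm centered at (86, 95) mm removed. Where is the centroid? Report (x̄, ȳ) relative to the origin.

plate: A = 230 × 230 = 52900.00, centroid at (115.00, 115.00).
hole: A = −π·49² = -7542.96, centroid at (86.00, 95.00).
ΣA = 45357.04 mm²
ΣAx̄ = (52900.00)(115.00) + (-7542.96)(86.00) = 5434805.10 mm³
ΣAȳ = (52900.00)(115.00) + (-7542.96)(95.00) = 5366918.42 mm³
x̄ = 5434805.10 / 45357.04 = 119.82 mm
ȳ = 5366918.42 / 45357.04 = 118.33 mm

x̄ = 119.82 mm, ȳ = 118.33 mm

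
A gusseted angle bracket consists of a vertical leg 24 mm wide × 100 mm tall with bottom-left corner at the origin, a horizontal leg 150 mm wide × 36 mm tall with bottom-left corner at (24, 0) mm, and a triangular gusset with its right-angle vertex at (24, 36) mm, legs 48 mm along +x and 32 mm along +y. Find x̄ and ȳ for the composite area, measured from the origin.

x̄ = 69.34 mm, ȳ = 29.53 mm

vertical leg: A = 24 × 100 = 2400.00, centroid at (12.00, 50.00).
horizontal leg: A = 150 × 36 = 5400.00, centroid at (99.00, 18.00).
gusset: A = ½·48·32 = 768.00, centroid at (40.00, 46.67).
ΣA = 8568.00 mm², ΣAx̄ = 594120.00 mm³, ΣAȳ = 253040.00 mm³.
x̄ = 594120.00/8568.00 = 69.34 mm; ȳ = 253040.00/8568.00 = 29.53 mm.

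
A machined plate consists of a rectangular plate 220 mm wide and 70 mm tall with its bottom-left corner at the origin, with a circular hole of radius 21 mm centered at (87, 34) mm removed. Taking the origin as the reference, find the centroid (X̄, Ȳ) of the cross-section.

plate: A = 220 × 70 = 15400.00, centroid at (110.00, 35.00).
hole: A = −π·21² = -1385.44, centroid at (87.00, 34.00).
ΣA = 14014.56 mm², ΣAX̄ = 1573466.51 mm³, ΣAȲ = 491894.96 mm³.
X̄ = 1573466.51/14014.56 = 112.27 mm; Ȳ = 491894.96/14014.56 = 35.10 mm.

X̄ = 112.27 mm, Ȳ = 35.10 mm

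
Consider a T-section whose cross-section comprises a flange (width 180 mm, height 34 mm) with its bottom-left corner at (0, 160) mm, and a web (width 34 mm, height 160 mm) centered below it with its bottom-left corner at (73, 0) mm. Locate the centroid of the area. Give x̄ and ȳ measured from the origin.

x̄ = 90.00 mm, ȳ = 131.35 mm

web: A = 34 × 160 = 5440.00, centroid at (90.00, 80.00).
flange: A = 180 × 34 = 6120.00, centroid at (90.00, 177.00).
ΣA = 11560.00 mm², ΣAx̄ = 1040400.00 mm³, ΣAȳ = 1518440.00 mm³.
x̄ = 1040400.00/11560.00 = 90.00 mm; ȳ = 1518440.00/11560.00 = 131.35 mm.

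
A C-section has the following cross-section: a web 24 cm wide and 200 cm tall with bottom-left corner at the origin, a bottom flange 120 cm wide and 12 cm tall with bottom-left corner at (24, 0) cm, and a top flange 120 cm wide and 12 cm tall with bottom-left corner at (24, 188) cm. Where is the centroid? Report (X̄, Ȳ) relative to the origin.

X̄ = 39.00 cm, Ȳ = 100.00 cm

web: A = 24 × 200 = 4800.00, centroid at (12.00, 100.00).
bottom flange: A = 120 × 12 = 1440.00, centroid at (84.00, 6.00).
top flange: A = 120 × 12 = 1440.00, centroid at (84.00, 194.00).
ΣA = 7680.00 cm²
ΣAX̄ = (4800.00)(12.00) + (1440.00)(84.00) + (1440.00)(84.00) = 299520.00 cm³
ΣAȲ = (4800.00)(100.00) + (1440.00)(6.00) + (1440.00)(194.00) = 768000.00 cm³
X̄ = 299520.00 / 7680.00 = 39.00 cm
Ȳ = 768000.00 / 7680.00 = 100.00 cm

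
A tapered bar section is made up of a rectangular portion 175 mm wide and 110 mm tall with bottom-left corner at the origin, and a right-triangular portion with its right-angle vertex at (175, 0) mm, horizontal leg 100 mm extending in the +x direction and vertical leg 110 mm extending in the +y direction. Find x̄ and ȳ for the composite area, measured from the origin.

Part | A | x̄ᵢ | ȳᵢ | A·x̄ᵢ | A·ȳᵢ
rectangular portion | 19250.00 | 87.50 | 55.00 | 1684375.00 | 1058750.00
triangular portion | 5500.00 | 208.33 | 36.67 | 1145833.33 | 201666.67
Σ | 24750.00 |  |  | 2830208.33 | 1260416.67
x̄ = 2830208.33 / 24750.00 = 114.35 mm
ȳ = 1260416.67 / 24750.00 = 50.93 mm

x̄ = 114.35 mm, ȳ = 50.93 mm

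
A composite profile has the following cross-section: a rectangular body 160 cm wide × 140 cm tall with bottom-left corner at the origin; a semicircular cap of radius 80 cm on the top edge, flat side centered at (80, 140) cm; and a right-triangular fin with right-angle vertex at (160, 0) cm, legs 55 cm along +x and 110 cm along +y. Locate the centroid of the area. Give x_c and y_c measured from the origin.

x_c = 88.38 cm, y_c = 96.61 cm

rectangular body: A = 160 × 140 = 22400.00, centroid at (80.00, 70.00).
semicircular top: A = ½π·80² = 10053.10, centroid at (80.00, 173.95).
triangular fin: A = ½·55·110 = 3025.00, centroid at (178.33, 36.67).
ΣA = 35478.10 cm²
ΣAx_c = (22400.00)(80.00) + (10053.10)(80.00) + (3025.00)(178.33) = 3135706.05 cm³
ΣAy_c = (22400.00)(70.00) + (10053.10)(173.95) + (3025.00)(36.67) = 3427683.51 cm³
x_c = 3135706.05 / 35478.10 = 88.38 cm
y_c = 3427683.51 / 35478.10 = 96.61 cm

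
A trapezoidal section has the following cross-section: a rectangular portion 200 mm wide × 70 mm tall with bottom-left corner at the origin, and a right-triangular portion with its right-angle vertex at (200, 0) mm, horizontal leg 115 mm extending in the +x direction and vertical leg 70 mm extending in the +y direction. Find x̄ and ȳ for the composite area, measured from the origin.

Part | A | x̄ᵢ | ȳᵢ | A·x̄ᵢ | A·ȳᵢ
rectangular portion | 14000.00 | 100.00 | 35.00 | 1400000.00 | 490000.00
triangular portion | 4025.00 | 238.33 | 23.33 | 959291.67 | 93916.67
Σ | 18025.00 |  |  | 2359291.67 | 583916.67
x̄ = 2359291.67 / 18025.00 = 130.89 mm
ȳ = 583916.67 / 18025.00 = 32.39 mm

x̄ = 130.89 mm, ȳ = 32.39 mm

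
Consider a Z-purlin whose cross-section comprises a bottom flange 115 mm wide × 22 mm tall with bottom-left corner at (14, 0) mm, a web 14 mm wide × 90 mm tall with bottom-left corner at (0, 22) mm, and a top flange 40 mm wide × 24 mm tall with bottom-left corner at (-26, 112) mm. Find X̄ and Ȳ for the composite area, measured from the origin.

X̄ = 38.73 mm, Ȳ = 48.69 mm

bottom flange: A = 115 × 22 = 2530.00, centroid at (71.50, 11.00).
web: A = 14 × 90 = 1260.00, centroid at (7.00, 67.00).
top flange: A = 40 × 24 = 960.00, centroid at (-6.00, 124.00).
ΣA = 4750.00 mm²
ΣAX̄ = (2530.00)(71.50) + (1260.00)(7.00) + (960.00)(-6.00) = 183955.00 mm³
ΣAȲ = (2530.00)(11.00) + (1260.00)(67.00) + (960.00)(124.00) = 231290.00 mm³
X̄ = 183955.00 / 4750.00 = 38.73 mm
Ȳ = 231290.00 / 4750.00 = 48.69 mm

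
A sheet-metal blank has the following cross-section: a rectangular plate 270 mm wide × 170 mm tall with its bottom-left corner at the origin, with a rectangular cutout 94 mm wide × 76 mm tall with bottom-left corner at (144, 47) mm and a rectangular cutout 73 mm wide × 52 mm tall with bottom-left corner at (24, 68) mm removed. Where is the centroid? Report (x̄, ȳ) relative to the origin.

plate: A = 270 × 170 = 45900.00, centroid at (135.00, 85.00).
hole 1: A = −(94 × 76) = -7144.00, centroid at (191.00, 85.00).
hole 2: A = −(73 × 52) = -3796.00, centroid at (60.50, 94.00).
ΣA = 34960.00 mm²
ΣAx̄ = (45900.00)(135.00) + (-7144.00)(191.00) + (-3796.00)(60.50) = 4602338.00 mm³
ΣAȳ = (45900.00)(85.00) + (-7144.00)(85.00) + (-3796.00)(94.00) = 2937436.00 mm³
x̄ = 4602338.00 / 34960.00 = 131.65 mm
ȳ = 2937436.00 / 34960.00 = 84.02 mm

x̄ = 131.65 mm, ȳ = 84.02 mm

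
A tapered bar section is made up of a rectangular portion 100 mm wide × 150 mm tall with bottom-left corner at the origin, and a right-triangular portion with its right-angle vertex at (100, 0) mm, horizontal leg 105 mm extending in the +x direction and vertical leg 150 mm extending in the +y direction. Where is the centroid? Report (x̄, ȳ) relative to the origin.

x̄ = 79.26 mm, ȳ = 66.39 mm

rectangular portion: A = 100 × 150 = 15000.00, centroid at (50.00, 75.00).
triangular portion: A = ½·105·150 = 7875.00, centroid at (135.00, 50.00).
ΣA = 22875.00 mm², ΣAx̄ = 1813125.00 mm³, ΣAȳ = 1518750.00 mm³.
x̄ = 1813125.00/22875.00 = 79.26 mm; ȳ = 1518750.00/22875.00 = 66.39 mm.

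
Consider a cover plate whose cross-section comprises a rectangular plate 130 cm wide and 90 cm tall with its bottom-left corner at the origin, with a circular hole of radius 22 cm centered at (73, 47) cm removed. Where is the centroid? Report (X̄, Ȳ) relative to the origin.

plate: A = 130 × 90 = 11700.00, centroid at (65.00, 45.00).
hole: A = −π·22² = -1520.53, centroid at (73.00, 47.00).
ΣA = 10179.47 cm²
ΣAX̄ = (11700.00)(65.00) + (-1520.53)(73.00) = 649501.25 cm³
ΣAȲ = (11700.00)(45.00) + (-1520.53)(47.00) = 455035.05 cm³
X̄ = 649501.25 / 10179.47 = 63.81 cm
Ȳ = 455035.05 / 10179.47 = 44.70 cm

X̄ = 63.81 cm, Ȳ = 44.70 cm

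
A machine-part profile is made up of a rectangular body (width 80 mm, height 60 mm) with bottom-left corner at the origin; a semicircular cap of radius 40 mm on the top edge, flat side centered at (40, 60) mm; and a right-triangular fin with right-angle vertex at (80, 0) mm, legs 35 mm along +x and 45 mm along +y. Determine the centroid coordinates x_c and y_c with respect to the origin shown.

x_c = 45.02 mm, y_c = 43.12 mm

rectangular body: A = 80 × 60 = 4800.00, centroid at (40.00, 30.00).
semicircular top: A = ½π·40² = 2513.27, centroid at (40.00, 76.98).
triangular fin: A = ½·35·45 = 787.50, centroid at (91.67, 15.00).
ΣA = 8100.77 mm², ΣAx_c = 364718.46 mm³, ΣAy_c = 349275.61 mm³.
x_c = 364718.46/8100.77 = 45.02 mm; y_c = 349275.61/8100.77 = 43.12 mm.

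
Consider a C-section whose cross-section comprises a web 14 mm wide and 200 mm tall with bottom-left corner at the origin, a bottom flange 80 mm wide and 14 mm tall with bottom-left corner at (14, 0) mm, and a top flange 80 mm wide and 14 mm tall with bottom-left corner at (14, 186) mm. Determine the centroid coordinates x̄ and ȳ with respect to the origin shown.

web: A = 14 × 200 = 2800.00, centroid at (7.00, 100.00).
bottom flange: A = 80 × 14 = 1120.00, centroid at (54.00, 7.00).
top flange: A = 80 × 14 = 1120.00, centroid at (54.00, 193.00).
ΣA = 5040.00 mm², ΣAx̄ = 140560.00 mm³, ΣAȳ = 504000.00 mm³.
x̄ = 140560.00/5040.00 = 27.89 mm; ȳ = 504000.00/5040.00 = 100.00 mm.

x̄ = 27.89 mm, ȳ = 100.00 mm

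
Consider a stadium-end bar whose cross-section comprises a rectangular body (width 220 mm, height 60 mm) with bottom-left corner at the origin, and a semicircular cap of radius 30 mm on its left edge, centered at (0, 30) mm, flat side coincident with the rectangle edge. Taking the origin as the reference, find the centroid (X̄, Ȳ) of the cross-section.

rectangular body: A = 220 × 60 = 13200.00, centroid at (110.00, 30.00).
semicircular end: A = ½π·30² = 1413.72, centroid at (-12.73, 30.00).
ΣA = 14613.72 mm²
ΣAX̄ = (13200.00)(110.00) + (1413.72)(-12.73) = 1434000.00 mm³
ΣAȲ = (13200.00)(30.00) + (1413.72)(30.00) = 438411.50 mm³
X̄ = 1434000.00 / 14613.72 = 98.13 mm
Ȳ = 438411.50 / 14613.72 = 30.00 mm

X̄ = 98.13 mm, Ȳ = 30.00 mm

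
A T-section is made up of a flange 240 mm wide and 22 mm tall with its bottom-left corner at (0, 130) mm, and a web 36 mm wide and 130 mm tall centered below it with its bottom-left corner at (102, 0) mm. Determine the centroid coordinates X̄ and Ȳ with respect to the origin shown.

X̄ = 120.00 mm, Ȳ = 105.29 mm

web: A = 36 × 130 = 4680.00, centroid at (120.00, 65.00).
flange: A = 240 × 22 = 5280.00, centroid at (120.00, 141.00).
ΣA = 9960.00 mm², ΣAX̄ = 1195200.00 mm³, ΣAȲ = 1048680.00 mm³.
X̄ = 1195200.00/9960.00 = 120.00 mm; Ȳ = 1048680.00/9960.00 = 105.29 mm.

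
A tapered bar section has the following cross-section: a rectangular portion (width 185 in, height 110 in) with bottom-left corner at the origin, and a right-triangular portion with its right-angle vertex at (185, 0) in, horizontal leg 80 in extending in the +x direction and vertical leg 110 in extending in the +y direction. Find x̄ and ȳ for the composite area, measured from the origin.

rectangular portion: A = 185 × 110 = 20350.00, centroid at (92.50, 55.00).
triangular portion: A = ½·80·110 = 4400.00, centroid at (211.67, 36.67).
ΣA = 24750.00 in²
ΣAx̄ = (20350.00)(92.50) + (4400.00)(211.67) = 2813708.33 in³
ΣAȳ = (20350.00)(55.00) + (4400.00)(36.67) = 1280583.33 in³
x̄ = 2813708.33 / 24750.00 = 113.69 in
ȳ = 1280583.33 / 24750.00 = 51.74 in

x̄ = 113.69 in, ȳ = 51.74 in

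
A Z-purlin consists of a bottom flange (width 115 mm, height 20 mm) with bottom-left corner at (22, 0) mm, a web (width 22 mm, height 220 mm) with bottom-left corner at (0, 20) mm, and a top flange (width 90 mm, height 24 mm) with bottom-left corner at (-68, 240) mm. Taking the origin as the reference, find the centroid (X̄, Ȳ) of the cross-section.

X̄ = 20.04 mm, Ȳ = 128.66 mm

Part | A | x̄ᵢ | ȳᵢ | A·x̄ᵢ | A·ȳᵢ
bottom flange | 2300.00 | 79.50 | 10.00 | 182850.00 | 23000.00
web | 4840.00 | 11.00 | 130.00 | 53240.00 | 629200.00
top flange | 2160.00 | -23.00 | 252.00 | -49680.00 | 544320.00
Σ | 9300.00 |  |  | 186410.00 | 1196520.00
X̄ = 186410.00 / 9300.00 = 20.04 mm
Ȳ = 1196520.00 / 9300.00 = 128.66 mm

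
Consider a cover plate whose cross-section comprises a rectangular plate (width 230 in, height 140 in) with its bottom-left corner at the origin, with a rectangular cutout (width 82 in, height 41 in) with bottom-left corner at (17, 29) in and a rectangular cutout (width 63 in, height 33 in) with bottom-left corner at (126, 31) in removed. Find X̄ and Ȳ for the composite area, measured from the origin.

plate: A = 230 × 140 = 32200.00, centroid at (115.00, 70.00).
hole 1: A = −(82 × 41) = -3362.00, centroid at (58.00, 49.50).
hole 2: A = −(63 × 33) = -2079.00, centroid at (157.50, 47.50).
ΣA = 26759.00 in², ΣAX̄ = 3180561.50 in³, ΣAȲ = 1988828.50 in³.
X̄ = 3180561.50/26759.00 = 118.86 in; Ȳ = 1988828.50/26759.00 = 74.32 in.

X̄ = 118.86 in, Ȳ = 74.32 in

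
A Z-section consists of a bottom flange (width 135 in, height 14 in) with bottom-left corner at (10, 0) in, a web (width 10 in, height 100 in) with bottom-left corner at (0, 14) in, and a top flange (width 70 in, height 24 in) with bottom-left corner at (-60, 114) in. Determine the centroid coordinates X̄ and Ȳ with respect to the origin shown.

Part | A | x̄ᵢ | ȳᵢ | A·x̄ᵢ | A·ȳᵢ
bottom flange | 1890.00 | 77.50 | 7.00 | 146475.00 | 13230.00
web | 1000.00 | 5.00 | 64.00 | 5000.00 | 64000.00
top flange | 1680.00 | -25.00 | 126.00 | -42000.00 | 211680.00
Σ | 4570.00 |  |  | 109475.00 | 288910.00
X̄ = 109475.00 / 4570.00 = 23.96 in
Ȳ = 288910.00 / 4570.00 = 63.22 in

X̄ = 23.96 in, Ȳ = 63.22 in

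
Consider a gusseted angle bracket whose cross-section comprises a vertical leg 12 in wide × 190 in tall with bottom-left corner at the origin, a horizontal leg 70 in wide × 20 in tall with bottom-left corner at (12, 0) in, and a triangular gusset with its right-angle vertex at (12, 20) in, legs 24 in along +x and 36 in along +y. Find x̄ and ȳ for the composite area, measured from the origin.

x̄ = 21.43 in, ȳ = 59.44 in

vertical leg: A = 12 × 190 = 2280.00, centroid at (6.00, 95.00).
horizontal leg: A = 70 × 20 = 1400.00, centroid at (47.00, 10.00).
gusset: A = ½·24·36 = 432.00, centroid at (20.00, 32.00).
ΣA = 4112.00 in²
ΣAx̄ = (2280.00)(6.00) + (1400.00)(47.00) + (432.00)(20.00) = 88120.00 in³
ΣAȳ = (2280.00)(95.00) + (1400.00)(10.00) + (432.00)(32.00) = 244424.00 in³
x̄ = 88120.00 / 4112.00 = 21.43 in
ȳ = 244424.00 / 4112.00 = 59.44 in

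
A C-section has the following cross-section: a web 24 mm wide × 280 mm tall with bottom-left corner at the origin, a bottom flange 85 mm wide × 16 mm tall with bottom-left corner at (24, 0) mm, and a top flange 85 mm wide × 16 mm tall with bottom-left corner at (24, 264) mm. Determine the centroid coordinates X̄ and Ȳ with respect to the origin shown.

X̄ = 27.70 mm, Ȳ = 140.00 mm

web: A = 24 × 280 = 6720.00, centroid at (12.00, 140.00).
bottom flange: A = 85 × 16 = 1360.00, centroid at (66.50, 8.00).
top flange: A = 85 × 16 = 1360.00, centroid at (66.50, 272.00).
ΣA = 9440.00 mm²
ΣAX̄ = (6720.00)(12.00) + (1360.00)(66.50) + (1360.00)(66.50) = 261520.00 mm³
ΣAȲ = (6720.00)(140.00) + (1360.00)(8.00) + (1360.00)(272.00) = 1321600.00 mm³
X̄ = 261520.00 / 9440.00 = 27.70 mm
Ȳ = 1321600.00 / 9440.00 = 140.00 mm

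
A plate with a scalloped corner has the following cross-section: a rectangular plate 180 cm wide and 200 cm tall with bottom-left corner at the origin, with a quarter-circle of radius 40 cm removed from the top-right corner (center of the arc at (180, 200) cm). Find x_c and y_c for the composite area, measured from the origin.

Part | A | x̄ᵢ | ȳᵢ | A·x̄ᵢ | A·ȳᵢ
plate | 36000.00 | 90.00 | 100.00 | 3240000.00 | 3600000.00
removed quarter-circle | -1256.64 | 163.02 | 183.02 | -204861.34 | -229994.08
Σ | 34743.36 |  |  | 3035138.66 | 3370005.92
x_c = 3035138.66 / 34743.36 = 87.36 cm
y_c = 3370005.92 / 34743.36 = 97.00 cm

x_c = 87.36 cm, y_c = 97.00 cm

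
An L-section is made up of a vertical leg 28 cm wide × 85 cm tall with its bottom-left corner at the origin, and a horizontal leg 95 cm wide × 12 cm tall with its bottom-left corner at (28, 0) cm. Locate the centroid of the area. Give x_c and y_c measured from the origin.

x_c = 33.92 cm, y_c = 30.68 cm

vertical leg: A = 28 × 85 = 2380.00, centroid at (14.00, 42.50).
horizontal leg: A = 95 × 12 = 1140.00, centroid at (75.50, 6.00).
ΣA = 3520.00 cm², ΣAx_c = 119390.00 cm³, ΣAy_c = 107990.00 cm³.
x_c = 119390.00/3520.00 = 33.92 cm; y_c = 107990.00/3520.00 = 30.68 cm.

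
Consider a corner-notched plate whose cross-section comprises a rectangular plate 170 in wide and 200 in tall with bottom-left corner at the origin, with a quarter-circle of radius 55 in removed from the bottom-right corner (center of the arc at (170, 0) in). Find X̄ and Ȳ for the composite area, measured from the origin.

plate: A = 170 × 200 = 34000.00, centroid at (85.00, 100.00).
removed quarter-circle: A = −¼π·55² = -2375.83, centroid at (146.66, 23.34).
ΣA = 31624.17 in²
ΣAX̄ = (34000.00)(85.00) + (-2375.83)(146.66) = 2541567.33 in³
ΣAȲ = (34000.00)(100.00) + (-2375.83)(23.34) = 3344541.67 in³
X̄ = 2541567.33 / 31624.17 = 80.37 in
Ȳ = 3344541.67 / 31624.17 = 105.76 in

X̄ = 80.37 in, Ȳ = 105.76 in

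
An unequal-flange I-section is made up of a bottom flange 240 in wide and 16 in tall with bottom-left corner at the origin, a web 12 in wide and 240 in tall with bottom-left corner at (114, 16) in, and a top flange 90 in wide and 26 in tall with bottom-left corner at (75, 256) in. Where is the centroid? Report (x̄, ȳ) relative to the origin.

Part | A | x̄ᵢ | ȳᵢ | A·x̄ᵢ | A·ȳᵢ
bottom flange | 3840.00 | 120.00 | 8.00 | 460800.00 | 30720.00
web | 2880.00 | 120.00 | 136.00 | 345600.00 | 391680.00
top flange | 2340.00 | 120.00 | 269.00 | 280800.00 | 629460.00
Σ | 9060.00 |  |  | 1087200.00 | 1051860.00
x̄ = 1087200.00 / 9060.00 = 120.00 in
ȳ = 1051860.00 / 9060.00 = 116.10 in

x̄ = 120.00 in, ȳ = 116.10 in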